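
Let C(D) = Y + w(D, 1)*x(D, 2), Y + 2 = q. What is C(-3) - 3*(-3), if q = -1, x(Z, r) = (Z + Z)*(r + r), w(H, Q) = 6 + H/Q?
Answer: -66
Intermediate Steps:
x(Z, r) = 4*Z*r (x(Z, r) = (2*Z)*(2*r) = 4*Z*r)
Y = -3 (Y = -2 - 1 = -3)
C(D) = -3 + 8*D*(6 + D) (C(D) = -3 + (6 + D/1)*(4*D*2) = -3 + (6 + D*1)*(8*D) = -3 + (6 + D)*(8*D) = -3 + 8*D*(6 + D))
C(-3) - 3*(-3) = (-3 + 8*(-3)*(6 - 3)) - 3*(-3) = (-3 + 8*(-3)*3) + 9 = (-3 - 72) + 9 = -75 + 9 = -66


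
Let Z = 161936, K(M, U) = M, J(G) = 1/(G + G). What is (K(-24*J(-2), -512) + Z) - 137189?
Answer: 24753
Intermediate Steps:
J(G) = 1/(2*G)
(K(-24*J(-2), -512) + Z) - 137189 = (-12/(-2) + 161936) - 137189 = (-12*(-1)/2 + 161936) - 137189 = (-24*(-¼) + 161936) - 137189 = (6 + 161936) - 137189 = 161942 - 137189 = 24753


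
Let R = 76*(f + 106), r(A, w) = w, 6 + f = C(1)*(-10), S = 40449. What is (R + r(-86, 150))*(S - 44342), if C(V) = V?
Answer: -27212070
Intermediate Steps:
f = -16 (f = -6 + 1*(-10) = -6 - 10 = -16)
R = 6840 (R = 76*(-16 + 106) = 76*90 = 6840)
(R + r(-86, 150))*(S - 44342) = (6840 + 150)*(40449 - 44342) = 6990*(-3893) = -27212070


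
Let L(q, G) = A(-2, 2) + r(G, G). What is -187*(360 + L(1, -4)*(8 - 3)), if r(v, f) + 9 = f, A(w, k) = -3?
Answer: -52360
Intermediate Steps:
r(v, f) = -9 + f
L(q, G) = -12 + G (L(q, G) = -3 + (-9 + G) = -12 + G)
-187*(360 + L(1, -4)*(8 - 3)) = -187*(360 + (-12 - 4)*(8 - 3)) = -187*(360 - 16*5) = -187*(360 - 80) = -187*280 = -52360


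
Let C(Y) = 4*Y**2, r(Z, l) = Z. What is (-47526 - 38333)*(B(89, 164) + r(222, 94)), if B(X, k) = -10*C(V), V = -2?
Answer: -5323258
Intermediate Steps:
B(X, k) = -160 (B(X, k) = -40*(-2)**2 = -40*4 = -10*16 = -160)
(-47526 - 38333)*(B(89, 164) + r(222, 94)) = (-47526 - 38333)*(-160 + 222) = -85859*62 = -5323258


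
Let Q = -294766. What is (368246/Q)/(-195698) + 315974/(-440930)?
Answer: -4556708670836463/6358774623105310 ≈ -0.71660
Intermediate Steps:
(368246/Q)/(-195698) + 315974/(-440930) = (368246/(-294766))/(-195698) + 315974/(-440930) = (368246*(-1/294766))*(-1/195698) + 315974*(-1/440930) = -184123/147383*(-1/195698) - 157987/220465 = 184123/28842558334 - 157987/220465 = -4556708670836463/6358774623105310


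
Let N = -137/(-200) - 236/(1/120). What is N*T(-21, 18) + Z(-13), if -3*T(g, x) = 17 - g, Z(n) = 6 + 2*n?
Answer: 107607397/300 ≈ 3.5869e+5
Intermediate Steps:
N = -5663863/200 (N = -137*(-1/200) - 236/1/120 = 137/200 - 236*120 = 137/200 - 28320 = -5663863/200 ≈ -28319.)
T(g, x) = -17/3 + g/3 (T(g, x) = -(17 - g)/3 = -17/3 + g/3)
N*T(-21, 18) + Z(-13) = -5663863*(-17/3 + (⅓)*(-21))/200 + (6 + 2*(-13)) = -5663863*(-17/3 - 7)/200 + (6 - 26) = -5663863/200*(-38/3) - 20 = 107613397/300 - 20 = 107607397/300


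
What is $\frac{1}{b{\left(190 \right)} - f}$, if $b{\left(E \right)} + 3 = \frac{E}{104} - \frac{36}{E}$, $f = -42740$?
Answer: $\frac{4940}{211128869} \approx 2.3398 \cdot 10^{-5}$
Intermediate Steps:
$b{\left(E \right)} = -3 - \frac{36}{E} + \frac{E}{104}$ ($b{\left(E \right)} = -3 + \left(\frac{E}{104} - \frac{36}{E}\right) = -3 + \left(- \frac{36}{E} + \frac{E}{104}\right) = -3 - \frac{36}{E} + \frac{E}{104}$)
$\frac{1}{b{\left(190 \right)} - f} = \frac{1}{\left(-3 - \frac{36}{190} + \frac{1}{104} \cdot 190\right) - -42740} = \frac{1}{\left(-3 - \frac{18}{95} + \frac{95}{52}\right) + 42740} = \frac{1}{- \frac{6731}{4940} + 42740} = \frac{1}{\frac{211128869}{4940}} = \frac{4940}{211128869}$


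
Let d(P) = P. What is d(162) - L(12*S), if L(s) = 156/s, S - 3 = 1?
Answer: 635/4 ≈ 158.75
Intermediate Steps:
S = 4 (S = 3 + 1 = 4)
d(162) - L(12*S) = 162 - 156/(12*4) = 162 - 156/48 = 162 - 1*13/4 = 162 - 13/4 = 635/4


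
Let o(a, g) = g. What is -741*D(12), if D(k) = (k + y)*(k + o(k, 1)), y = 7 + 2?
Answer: -202293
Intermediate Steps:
y = 9
D(k) = (1 + k)*(9 + k) (D(k) = (k + 9)*(k + 1) = (9 + k)*(1 + k) = (1 + k)*(9 + k))
-741*D(12) = -741*(9 + 12² + 10*12) = -741*(9 + 144 + 120) = -741*273 = -202293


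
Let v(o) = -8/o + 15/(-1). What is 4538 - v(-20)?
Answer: 22763/5 ≈ 4552.6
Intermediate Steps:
v(o) = -15 - 8/o (v(o) = -8/o + 15*(-1) = -8/o - 15 = -15 - 8/o)
4538 - v(-20) = 4538 - (-15 - 8/(-20)) = 4538 - (-15 - 8*(-1/20)) = 4538 - (-15 + ⅖) = 4538 - 1*(-73/5) = 4538 + 73/5 = 22763/5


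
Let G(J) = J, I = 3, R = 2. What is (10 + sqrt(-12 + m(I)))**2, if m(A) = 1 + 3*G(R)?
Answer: (10 + I*sqrt(5))**2 ≈ 95.0 + 44.721*I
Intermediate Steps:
m(A) = 7 (m(A) = 1 + 3*2 = 1 + 6 = 7)
(10 + sqrt(-12 + m(I)))**2 = (10 + sqrt(-12 + 7))**2 = (10 + sqrt(-5))**2 = (10 + I*sqrt(5))**2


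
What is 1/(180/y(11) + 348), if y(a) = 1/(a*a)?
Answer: 1/22128 ≈ 4.5192e-5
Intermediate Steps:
y(a) = a⁻² (y(a) = 1/(a²) = a⁻²)
1/(180/y(11) + 348) = 1/(180/(11⁻²) + 348) = 1/(180/(1/121) + 348) = 1/(180*121 + 348) = 1/(21780 + 348) = 1/22128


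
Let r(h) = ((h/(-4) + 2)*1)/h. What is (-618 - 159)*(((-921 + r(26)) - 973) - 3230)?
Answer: 207037089/52 ≈ 3.9815e+6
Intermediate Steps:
r(h) = (2 - h/4)/h (r(h) = ((h*(-¼) + 2)*1)/h = ((-h/4 + 2)*1)/h = ((2 - h/4)*1)/h = (2 - h/4)/h)
(-618 - 159)*(((-921 + r(26)) - 973) - 3230) = (-618 - 159)*(((-921 + (¼)*(8 - 1*26)/26) - 973) - 3230) = -777*(((-921 + (¼)*(1/26)*(8 - 26)) - 973) - 3230) = -777*(((-921 + (¼)*(1/26)*(-18)) - 973) - 3230) = -777*(((-921 - 9/52) - 973) - 3230) = -777*((-47901/52 - 973) - 3230) = -777*(-98497/52 - 3230) = -777*(-266457/52) = 207037089/52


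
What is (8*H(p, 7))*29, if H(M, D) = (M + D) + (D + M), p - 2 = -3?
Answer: 2784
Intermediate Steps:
p = -1 (p = 2 - 3 = -1)
H(M, D) = 2*D + 2*M (H(M, D) = (D + M) + (D + M) = 2*D + 2*M)
(8*H(p, 7))*29 = (8*(2*7 + 2*(-1)))*29 = (8*(14 - 2))*29 = (8*12)*29 = 96*29 = 2784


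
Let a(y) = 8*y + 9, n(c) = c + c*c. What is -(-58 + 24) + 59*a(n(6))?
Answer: 20389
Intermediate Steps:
n(c) = c + c**2
a(y) = 9 + 8*y
-(-58 + 24) + 59*a(n(6)) = -(-58 + 24) + 59*(9 + 8*(6*(1 + 6))) = -1*(-34) + 59*(9 + 8*(6*7)) = 34 + 59*(9 + 8*42) = 34 + 59*(9 + 336) = 34 + 59*345 = 34 + 20355 = 20389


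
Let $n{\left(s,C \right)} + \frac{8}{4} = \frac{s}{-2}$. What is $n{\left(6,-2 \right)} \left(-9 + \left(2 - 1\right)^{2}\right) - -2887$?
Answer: $2927$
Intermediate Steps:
$n{\left(s,C \right)} = -2 - \frac{s}{2}$ ($n{\left(s,C \right)} = -2 + \frac{s}{-2} = -2 + s \left(- \frac{1}{2}\right) = -2 - \frac{s}{2}$)
$n{\left(6,-2 \right)} \left(-9 + \left(2 - 1\right)^{2}\right) - -2887 = \left(-2 - 3\right) \left(-9 + \left(2 - 1\right)^{2}\right) - -2887 = \left(-2 - 3\right) \left(-9 + 1^{2}\right) + 2887 = - 5 \left(-9 + 1\right) + 2887 = \left(-5\right) \left(-8\right) + 2887 = 40 + 2887 = 2927$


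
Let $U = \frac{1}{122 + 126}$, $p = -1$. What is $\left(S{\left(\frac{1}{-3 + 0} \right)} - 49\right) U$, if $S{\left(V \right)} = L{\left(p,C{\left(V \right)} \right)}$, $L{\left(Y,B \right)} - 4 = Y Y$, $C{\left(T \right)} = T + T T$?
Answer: $- \frac{11}{62} \approx -0.17742$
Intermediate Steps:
$C{\left(T \right)} = T + T^{2}$
$L{\left(Y,B \right)} = 4 + Y^{2}$ ($L{\left(Y,B \right)} = 4 + Y Y = 4 + Y^{2}$)
$S{\left(V \right)} = 5$ ($S{\left(V \right)} = 4 + \left(-1\right)^{2} = 4 + 1 = 5$)
$U = \frac{1}{248} \approx 0.0040323$
$\left(S{\left(\frac{1}{-3 + 0} \right)} - 49\right) U = \left(5 - 49\right) \frac{1}{248} = \left(-44\right) \frac{1}{248} = - \frac{11}{62}$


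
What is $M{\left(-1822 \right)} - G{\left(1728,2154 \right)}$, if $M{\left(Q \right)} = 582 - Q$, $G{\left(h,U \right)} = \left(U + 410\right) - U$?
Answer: $1994$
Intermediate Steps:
$G{\left(h,U \right)} = 410$ ($G{\left(h,U \right)} = \left(410 + U\right) - U = 410$)
$M{\left(-1822 \right)} - G{\left(1728,2154 \right)} = \left(582 - -1822\right) - 410 = \left(582 + 1822\right) - 410 = 2404 - 410 = 1994$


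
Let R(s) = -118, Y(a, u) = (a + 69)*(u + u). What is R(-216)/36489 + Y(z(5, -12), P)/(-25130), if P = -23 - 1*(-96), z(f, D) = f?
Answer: -198596248/458484285 ≈ -0.43316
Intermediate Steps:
P = 73 (P = -23 + 96 = 73)
Y(a, u) = 2*u*(69 + a) (Y(a, u) = (69 + a)*(2*u) = 2*u*(69 + a))
R(-216)/36489 + Y(z(5, -12), P)/(-25130) = -118/36489 + (2*73*(69 + 5))/(-25130) = -118*1/36489 + (2*73*74)*(-1/25130) = -118/36489 + 10804*(-1/25130) = -118/36489 - 5402/12565 = -198596248/458484285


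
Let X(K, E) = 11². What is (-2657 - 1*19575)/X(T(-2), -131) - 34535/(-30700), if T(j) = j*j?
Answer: -135668733/742940 ≈ -182.61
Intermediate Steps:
T(j) = j²
X(K, E) = 121
(-2657 - 1*19575)/X(T(-2), -131) - 34535/(-30700) = (-2657 - 1*19575)/121 - 34535/(-30700) = (-2657 - 19575)*(1/121) - 34535*(-1/30700) = -22232*1/121 + 6907/6140 = -22232/121 + 6907/6140 = -135668733/742940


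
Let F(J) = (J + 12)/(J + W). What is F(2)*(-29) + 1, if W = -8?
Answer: 206/3 ≈ 68.667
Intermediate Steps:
F(J) = (12 + J)/(-8 + J) (F(J) = (J + 12)/(J - 8) = (12 + J)/(-8 + J))
F(2)*(-29) + 1 = ((12 + 2)/(-8 + 2))*(-29) + 1 = (14/(-6))*(-29) + 1 = -⅙*14*(-29) + 1 = -7/3*(-29) + 1 = 203/3 + 1 = 206/3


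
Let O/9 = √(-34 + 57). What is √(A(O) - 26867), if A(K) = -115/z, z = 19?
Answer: 6*I*√269477/19 ≈ 163.93*I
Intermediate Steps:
O = 9*√23 (O = 9*√(-34 + 57) = 9*√23 ≈ 43.162)
A(K) = -115/19
√(A(O) - 26867) = √(-115/19 - 26867) = √(-510588/19) = 6*I*√269477/19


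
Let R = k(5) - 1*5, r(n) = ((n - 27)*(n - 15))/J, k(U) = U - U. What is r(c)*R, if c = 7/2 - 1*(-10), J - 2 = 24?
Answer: -405/104 ≈ -3.8942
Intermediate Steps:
J = 26 (J = 2 + 24 = 26)
c = 27/2 (c = 7*(½) + 10 = 7/2 + 10 = 27/2 ≈ 13.500)
k(U) = 0
r(n) = (-27 + n)*(-15 + n)/26 (r(n) = ((n - 27)*(n - 15))/26 = ((-27 + n)*(-15 + n))*(1/26) = (-27 + n)*(-15 + n)/26)
R = -5 (R = 0 - 1*5 = 0 - 5 = -5)
r(c)*R = (405/26 - 21/13*27/2 + (27/2)²/26)*(-5) = (405/26 - 567/26 + (1/26)*(729/4))*(-5) = (405/26 - 567/26 + 729/104)*(-5) = (81/104)*(-5) = -405/104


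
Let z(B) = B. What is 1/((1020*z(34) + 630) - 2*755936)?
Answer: -1/1476562 ≈ -6.7725e-7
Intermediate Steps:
1/((1020*z(34) + 630) - 2*755936) = 1/((1020*34 + 630) - 2*755936) = 1/((34680 + 630) - 1511872) = 1/(35310 - 1511872) = 1/(-1476562) = -1/1476562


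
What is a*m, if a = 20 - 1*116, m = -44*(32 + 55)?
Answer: 367488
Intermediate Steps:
m = -3828 (m = -44*87 = -3828)
a = -96 (a = 20 - 116 = -96)
a*m = -96*(-3828) = 367488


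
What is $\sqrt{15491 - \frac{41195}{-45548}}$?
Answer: $\frac{9 \sqrt{99196973701}}{22774} \approx 124.47$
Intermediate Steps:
$\sqrt{15491 - \frac{41195}{-45548}} = \sqrt{15491 - - \frac{41195}{45548}} = \sqrt{15491 + \frac{41195}{45548}} = \sqrt{\frac{705625263}{45548}} = \frac{9 \sqrt{99196973701}}{22774}$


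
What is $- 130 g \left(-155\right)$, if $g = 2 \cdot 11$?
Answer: $443300$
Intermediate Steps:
$g = 22$
$- 130 g \left(-155\right) = \left(-130\right) 22 \left(-155\right) = \left(-2860\right) \left(-155\right) = 443300$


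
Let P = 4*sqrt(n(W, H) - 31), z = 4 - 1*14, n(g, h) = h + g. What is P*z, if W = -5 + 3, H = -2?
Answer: -40*I*sqrt(35) ≈ -236.64*I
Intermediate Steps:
W = -2
n(g, h) = g + h
z = -10 (z = 4 - 14 = -10)
P = 4*I*sqrt(35) (P = 4*sqrt((-2 - 2) - 31) = 4*sqrt(-4 - 31) = 4*sqrt(-35) = 4*(I*sqrt(35)) = 4*I*sqrt(35) ≈ 23.664*I)
P*z = (4*I*sqrt(35))*(-10) = -40*I*sqrt(35)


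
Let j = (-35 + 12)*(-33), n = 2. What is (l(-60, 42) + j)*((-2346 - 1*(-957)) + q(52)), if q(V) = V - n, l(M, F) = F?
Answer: -1072539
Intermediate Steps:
j = 759 (j = -23*(-33) = 759)
q(V) = -2 + V (q(V) = V - 1*2 = V - 2 = -2 + V)
(l(-60, 42) + j)*((-2346 - 1*(-957)) + q(52)) = (42 + 759)*((-2346 - 1*(-957)) + (-2 + 52)) = 801*((-2346 + 957) + 50) = 801*(-1389 + 50) = 801*(-1339) = -1072539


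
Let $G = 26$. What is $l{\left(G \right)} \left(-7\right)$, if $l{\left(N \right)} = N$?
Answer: $-182$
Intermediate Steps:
$l{\left(G \right)} \left(-7\right) = 26 \left(-7\right) = -182$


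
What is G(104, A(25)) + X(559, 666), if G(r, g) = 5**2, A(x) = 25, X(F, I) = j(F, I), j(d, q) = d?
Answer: 584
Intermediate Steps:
X(F, I) = F
G(r, g) = 25
G(104, A(25)) + X(559, 666) = 25 + 559 = 584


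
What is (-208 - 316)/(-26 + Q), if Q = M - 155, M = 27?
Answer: 262/77 ≈ 3.4026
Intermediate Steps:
Q = -128 (Q = 27 - 155 = -128)
(-208 - 316)/(-26 + Q) = (-208 - 316)/(-26 - 128) = -524/(-154) = -524*(-1/154) = 262/77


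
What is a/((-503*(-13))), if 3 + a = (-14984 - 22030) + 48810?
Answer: 11793/6539 ≈ 1.8035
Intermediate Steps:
a = 11793 (a = -3 + ((-14984 - 22030) + 48810) = -3 + (-37014 + 48810) = -3 + 11796 = 11793)
a/((-503*(-13))) = 11793/((-503*(-13))) = 11793/6539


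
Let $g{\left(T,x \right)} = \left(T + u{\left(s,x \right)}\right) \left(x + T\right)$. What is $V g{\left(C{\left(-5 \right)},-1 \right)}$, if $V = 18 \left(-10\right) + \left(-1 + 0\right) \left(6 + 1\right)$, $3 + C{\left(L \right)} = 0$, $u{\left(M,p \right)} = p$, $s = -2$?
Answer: $-2992$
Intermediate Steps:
$C{\left(L \right)} = -3$ ($C{\left(L \right)} = -3 + 0 = -3$)
$g{\left(T,x \right)} = \left(T + x\right)^{2}$ ($g{\left(T,x \right)} = \left(T + x\right) \left(x + T\right) = \left(T + x\right) \left(T + x\right) = \left(T + x\right)^{2}$)
$V = -187$ ($V = -180 - 7 = -187$)
$V g{\left(C{\left(-5 \right)},-1 \right)} = - 187 \left(\left(-3\right)^{2} + \left(-1\right)^{2} + 2 \left(-3\right) \left(-1\right)\right) = - 187 \left(9 + 1 + 6\right) = \left(-187\right) 16 = -2992$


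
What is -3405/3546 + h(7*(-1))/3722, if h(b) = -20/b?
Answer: -14773825/15397914 ≈ -0.95947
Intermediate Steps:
h(b) = -20/b
-3405/3546 + h(7*(-1))/3722 = -3405/3546 - 20/(7*(-1))/3722 = -3405*1/3546 - 20/(-7)*(1/3722) = -1135/1182 - 20*(-⅐)*(1/3722) = -1135/1182 + (20/7)*(1/3722) = -1135/1182 + 10/13027 = -14773825/15397914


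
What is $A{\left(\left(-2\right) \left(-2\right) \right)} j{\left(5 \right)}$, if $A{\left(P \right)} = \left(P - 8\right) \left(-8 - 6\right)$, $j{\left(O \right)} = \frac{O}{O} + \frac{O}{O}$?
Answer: $112$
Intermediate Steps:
$j{\left(O \right)} = 2$ ($j{\left(O \right)} = 1 + 1 = 2$)
$A{\left(P \right)} = 112 - 14 P$ ($A{\left(P \right)} = \left(-8 + P\right) \left(-14\right) = 112 - 14 P$)
$A{\left(\left(-2\right) \left(-2\right) \right)} j{\left(5 \right)} = \left(112 - 14 \left(\left(-2\right) \left(-2\right)\right)\right) 2 = \left(112 - 56\right) 2 = 56 \cdot 2 = 112$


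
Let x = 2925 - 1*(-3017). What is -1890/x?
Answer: -945/2971 ≈ -0.31807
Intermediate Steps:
x = 5942 (x = 2925 + 3017 = 5942)
-1890/x = -1890/5942 = -1890*1/5942 = -945/2971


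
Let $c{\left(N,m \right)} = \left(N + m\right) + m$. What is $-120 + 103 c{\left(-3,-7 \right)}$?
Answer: $-1871$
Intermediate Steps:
$c{\left(N,m \right)} = N + 2 m$
$-120 + 103 c{\left(-3,-7 \right)} = -120 + 103 \left(-3 + 2 \left(-7\right)\right) = -120 + 103 \left(-3 - 14\right) = -120 + 103 \left(-17\right) = -120 - 1751 = -1871$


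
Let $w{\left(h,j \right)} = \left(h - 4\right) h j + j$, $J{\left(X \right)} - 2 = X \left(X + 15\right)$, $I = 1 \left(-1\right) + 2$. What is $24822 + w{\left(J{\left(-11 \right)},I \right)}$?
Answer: $26755$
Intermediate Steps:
$I = 1$ ($I = -1 + 2 = 1$)
$J{\left(X \right)} = 2 + X \left(15 + X\right)$ ($J{\left(X \right)} = 2 + X \left(X + 15\right) = 2 + X \left(15 + X\right)$)
$w{\left(h,j \right)} = j + h j \left(-4 + h\right)$ ($w{\left(h,j \right)} = \left(-4 + h\right) h j + j = h \left(-4 + h\right) j + j = h j \left(-4 + h\right) + j = j + h j \left(-4 + h\right)$)
$24822 + w{\left(J{\left(-11 \right)},I \right)} = 24822 + 1 \left(1 + \left(2 + \left(-11\right)^{2} + 15 \left(-11\right)\right)^{2} - 4 \left(2 + \left(-11\right)^{2} + 15 \left(-11\right)\right)\right) = 24822 + 1 \left(1 + \left(2 + 121 - 165\right)^{2} - 4 \left(2 + 121 - 165\right)\right) = 24822 + 1 \left(1 + \left(-42\right)^{2} - -168\right) = 24822 + 1 \left(1 + 1764 + 168\right) = 24822 + 1 \cdot 1933 = 24822 + 1933 = 26755$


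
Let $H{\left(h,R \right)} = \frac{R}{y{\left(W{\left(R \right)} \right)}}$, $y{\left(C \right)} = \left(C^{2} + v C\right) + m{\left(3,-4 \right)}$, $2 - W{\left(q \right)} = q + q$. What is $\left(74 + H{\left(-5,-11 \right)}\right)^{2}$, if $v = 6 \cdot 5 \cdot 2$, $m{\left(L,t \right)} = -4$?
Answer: $\frac{22164361129}{4048144} \approx 5475.2$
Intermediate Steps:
$W{\left(q \right)} = 2 - 2 q$ ($W{\left(q \right)} = 2 - \left(q + q\right) = 2 - 2 q$)
$v = 60$ ($v = 30 \cdot 2 = 60$)
$y{\left(C \right)} = -4 + C^{2} + 60 C$ ($y{\left(C \right)} = \left(C^{2} + 60 C\right) - 4 = -4 + C^{2} + 60 C$)
$H{\left(h,R \right)} = \frac{R}{116 + \left(2 - 2 R\right)^{2} - 120 R}$ ($H{\left(h,R \right)} = \frac{R}{-4 + \left(2 - 2 R\right)^{2} + 60 \left(2 - 2 R\right)} = \frac{R}{-4 + \left(2 - 2 R\right)^{2} - \left(-120 + 120 R\right)} = \frac{R}{116 + \left(2 - 2 R\right)^{2} - 120 R}$)
$\left(74 + H{\left(-5,-11 \right)}\right)^{2} = \left(74 + \frac{1}{4} \left(-11\right) \frac{1}{30 + \left(-11\right)^{2} - -352}\right)^{2} = \left(74 + \frac{1}{4} \left(-11\right) \frac{1}{30 + 121 + 352}\right)^{2} = \left(74 + \frac{1}{4} \left(-11\right) \frac{1}{503}\right)^{2} = \left(74 - \frac{11}{2012}\right)^{2} = \left(\frac{148877}{2012}\right)^{2} = \frac{22164361129}{4048144}$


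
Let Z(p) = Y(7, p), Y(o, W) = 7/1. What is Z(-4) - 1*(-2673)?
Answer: 2680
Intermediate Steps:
Y(o, W) = 7 (Y(o, W) = 7*1 = 7)
Z(p) = 7
Z(-4) - 1*(-2673) = 7 - 1*(-2673) = 7 + 2673 = 2680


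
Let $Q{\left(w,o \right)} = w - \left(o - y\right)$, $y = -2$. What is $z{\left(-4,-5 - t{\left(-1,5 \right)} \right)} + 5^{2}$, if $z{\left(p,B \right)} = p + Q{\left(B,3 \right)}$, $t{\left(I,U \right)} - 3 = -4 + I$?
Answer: $13$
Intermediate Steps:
$t{\left(I,U \right)} = -1 + I$ ($t{\left(I,U \right)} = 3 + \left(-4 + I\right) = -1 + I$)
$Q{\left(w,o \right)} = -2 + w - o$ ($Q{\left(w,o \right)} = w - \left(2 + o\right) = -2 + w - o$)
$z{\left(p,B \right)} = -5 + B + p$ ($z{\left(p,B \right)} = p - \left(5 - B\right) = p + \left(-5 + B\right) = -5 + B + p$)
$z{\left(-4,-5 - t{\left(-1,5 \right)} \right)} + 5^{2} = \left(-5 - 3 - 4\right) + 5^{2} = \left(-5 - 3 - 4\right) + 25 = -12 + 25 = 13$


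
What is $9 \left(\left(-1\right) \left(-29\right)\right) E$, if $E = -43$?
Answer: $-11223$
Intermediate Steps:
$9 \left(\left(-1\right) \left(-29\right)\right) E = 9 \left(\left(-1\right) \left(-29\right)\right) \left(-43\right) = 9 \cdot 29 \left(-43\right) = 261 \left(-43\right) = -11223$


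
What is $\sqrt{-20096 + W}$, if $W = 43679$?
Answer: $\sqrt{23583} \approx 153.57$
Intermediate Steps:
$\sqrt{-20096 + W} = \sqrt{-20096 + 43679} = \sqrt{23583}$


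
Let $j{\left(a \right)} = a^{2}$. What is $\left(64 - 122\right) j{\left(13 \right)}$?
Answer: $-9802$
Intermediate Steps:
$\left(64 - 122\right) j{\left(13 \right)} = \left(64 - 122\right) 13^{2} = \left(-58\right) 169 = -9802$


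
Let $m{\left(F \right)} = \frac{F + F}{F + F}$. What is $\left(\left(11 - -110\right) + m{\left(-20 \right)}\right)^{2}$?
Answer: $14884$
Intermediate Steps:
$m{\left(F \right)} = 1$ ($m{\left(F \right)} = \frac{2 F}{2 F} = 2 F \frac{1}{2 F} = 1$)
$\left(\left(11 - -110\right) + m{\left(-20 \right)}\right)^{2} = \left(\left(11 - -110\right) + 1\right)^{2} = \left(\left(11 + 110\right) + 1\right)^{2} = \left(121 + 1\right)^{2} = 122^{2} = 14884$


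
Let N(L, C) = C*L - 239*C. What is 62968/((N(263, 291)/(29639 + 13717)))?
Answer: 113751692/291 ≈ 3.9090e+5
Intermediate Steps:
N(L, C) = -239*C + C*L
62968/((N(263, 291)/(29639 + 13717))) = 62968/(((291*(-239 + 263))/(29639 + 13717))) = 62968/(((291*24)/43356)) = 62968/((6984*(1/43356))) = 62968/(582/3613) = 62968*(3613/582) = 113751692/291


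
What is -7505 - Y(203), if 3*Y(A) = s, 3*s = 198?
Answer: -7527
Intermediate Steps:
s = 66 (s = (1/3)*198 = 66)
Y(A) = 22 (Y(A) = (1/3)*66 = 22)
-7505 - Y(203) = -7505 - 1*22 = -7505 - 22 = -7527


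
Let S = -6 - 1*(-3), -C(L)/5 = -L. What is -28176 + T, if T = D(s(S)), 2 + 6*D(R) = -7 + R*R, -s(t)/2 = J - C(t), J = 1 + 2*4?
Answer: -55587/2 ≈ -27794.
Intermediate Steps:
C(L) = 5*L (C(L) = -(-5)*L = 5*L)
J = 9 (J = 1 + 8 = 9)
S = -3 (S = -6 + 3 = -3)
s(t) = -18 + 10*t (s(t) = -2*(9 - 5*t) = -18 + 10*t)
D(R) = -3/2 + R**2/6 (D(R) = -1/3 + (-7 + R*R)/6 = -1/3 + (-7 + R**2)/6 = -1/3 + (-7/6 + R**2/6) = -3/2 + R**2/6)
T = 765/2 (T = -3/2 + (-18 + 10*(-3))**2/6 = -3/2 + (-18 - 30)**2/6 = -3/2 + (1/6)*(-48)**2 = -3/2 + (1/6)*2304 = -3/2 + 384 = 765/2 ≈ 382.50)
-28176 + T = -28176 + 765/2 = -55587/2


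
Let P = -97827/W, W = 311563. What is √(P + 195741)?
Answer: 2*√4750210645845357/311563 ≈ 442.43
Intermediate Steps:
P = -97827/311563 ≈ -0.31399
√(P + 195741) = √(-97827/311563 + 195741) = √(60985555356/311563) = 2*√4750210645845357/311563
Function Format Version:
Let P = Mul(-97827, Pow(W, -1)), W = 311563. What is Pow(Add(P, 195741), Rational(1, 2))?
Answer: Mul(Rational(2, 311563), Pow(4750210645845357, Rational(1, 2))) ≈ 442.43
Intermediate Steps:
P = Rational(-97827, 311563) (P = Mul(-97827, Pow(311563, -1)) = Mul(-97827, Rational(1, 311563)) = Rational(-97827, 311563) ≈ -0.31399)
Pow(Add(P, 195741), Rational(1, 2)) = Pow(Add(Rational(-97827, 311563), 195741), Rational(1, 2)) = Pow(Rational(60985555356, 311563), Rational(1, 2)) = Mul(Rational(2, 311563), Pow(4750210645845357, Rational(1, 2)))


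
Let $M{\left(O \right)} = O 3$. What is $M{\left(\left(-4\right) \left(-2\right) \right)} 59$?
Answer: $1416$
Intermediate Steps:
$M{\left(O \right)} = 3 O$
$M{\left(\left(-4\right) \left(-2\right) \right)} 59 = 3 \left(\left(-4\right) \left(-2\right)\right) 59 = 3 \cdot 8 \cdot 59 = 24 \cdot 59 = 1416$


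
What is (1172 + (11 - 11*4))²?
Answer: 1297321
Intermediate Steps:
(1172 + (11 - 11*4))² = (1172 + (11 - 44))² = (1172 - 33)² = 1139² = 1297321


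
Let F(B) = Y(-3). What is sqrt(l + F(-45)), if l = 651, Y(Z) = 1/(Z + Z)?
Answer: sqrt(23430)/6 ≈ 25.511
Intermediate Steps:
Y(Z) = 1/(2*Z)
F(B) = -1/6 (F(B) = (1/2)/(-3) = (1/2)*(-1/3) = -1/6)
sqrt(l + F(-45)) = sqrt(651 - 1/6) = sqrt(3905/6) = sqrt(23430)/6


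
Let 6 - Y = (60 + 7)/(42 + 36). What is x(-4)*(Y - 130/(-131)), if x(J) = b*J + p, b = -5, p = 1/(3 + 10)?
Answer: 5452377/44278 ≈ 123.14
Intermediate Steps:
Y = 401/78 (Y = 6 - (60 + 7)/(42 + 36) = 6 - 67/78 = 401/78 ≈ 5.1410)
p = 1/13 ≈ 0.076923
x(J) = 1/13 - 5*J (x(J) = -5*J + 1/13 = 1/13 - 5*J)
x(-4)*(Y - 130/(-131)) = (1/13 - 5*(-4))*(401/78 - 130/(-131)) = (1/13 + 20)*(401/78 - 130*(-1/131)) = 261*(401/78 + 130/131)/13 = (261/13)*(62671/10218) = 5452377/44278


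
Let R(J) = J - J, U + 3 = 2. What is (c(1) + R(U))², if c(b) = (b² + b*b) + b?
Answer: 9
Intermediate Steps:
U = -1 (U = -3 + 2 = -1)
R(J) = 0
c(b) = b + 2*b² (c(b) = (b² + b²) + b = 2*b² + b = b + 2*b²)
(c(1) + R(U))² = (1*(1 + 2*1) + 0)² = (1*(1 + 2) + 0)² = (1*3 + 0)² = (3 + 0)² = 3² = 9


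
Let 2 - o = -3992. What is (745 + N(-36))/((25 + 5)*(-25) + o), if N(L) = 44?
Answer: 789/3244 ≈ 0.24322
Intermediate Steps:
o = 3994 (o = 2 - 1*(-3992) = 2 + 3992 = 3994)
(745 + N(-36))/((25 + 5)*(-25) + o) = (745 + 44)/((25 + 5)*(-25) + 3994) = 789/(30*(-25) + 3994) = 789/(-750 + 3994) = 789/3244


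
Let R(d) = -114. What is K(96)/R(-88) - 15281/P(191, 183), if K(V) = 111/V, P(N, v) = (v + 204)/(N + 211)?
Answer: -2489948855/156864 ≈ -15873.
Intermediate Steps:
P(N, v) = (204 + v)/(211 + N)
K(96)/R(-88) - 15281/P(191, 183) = (111/96)/(-114) - 15281*(211 + 191)/(204 + 183) = (111*(1/96))*(-1/114) - 15281/(387/402) = (37/32)*(-1/114) - 15281/((1/402)*387) = -37/3648 - 15281/129/134 = -37/3648 - 15281*134/129 = -37/3648 - 2047654/129 = -2489948855/156864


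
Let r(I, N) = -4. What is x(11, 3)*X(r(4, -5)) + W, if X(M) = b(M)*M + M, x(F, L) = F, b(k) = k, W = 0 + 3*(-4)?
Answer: 120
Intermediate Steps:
W = -12 (W = 0 - 12 = -12)
X(M) = M + M**2 (X(M) = M*M + M = M**2 + M = M + M**2)
x(11, 3)*X(r(4, -5)) + W = 11*(-4*(1 - 4)) - 12 = 11*(-4*(-3)) - 12 = 11*12 - 12 = 132 - 12 = 120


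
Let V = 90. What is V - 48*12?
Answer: -486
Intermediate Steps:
V - 48*12 = 90 - 48*12 = 90 - 576 = -486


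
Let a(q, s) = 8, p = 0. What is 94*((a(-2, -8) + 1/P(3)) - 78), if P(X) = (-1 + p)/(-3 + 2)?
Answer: -6486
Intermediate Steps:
P(X) = 1 (P(X) = (-1 + 0)/(-3 + 2) = -1/(-1) = -1*(-1) = 1)
94*((a(-2, -8) + 1/P(3)) - 78) = 94*((8 + 1/1) - 78) = 94*((8 + 1) - 78) = 94*(9 - 78) = 94*(-69) = -6486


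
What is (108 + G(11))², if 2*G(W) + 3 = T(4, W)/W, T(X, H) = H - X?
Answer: 1380625/121 ≈ 11410.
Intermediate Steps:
G(W) = -3/2 + (-4 + W)/(2*W) (G(W) = -3/2 + ((W - 1*4)/W)/2 = -3/2 + ((W - 4)/W)/2 = -3/2 + ((-4 + W)/W)/2 = -3/2 + (-4 + W)/(2*W))
(108 + G(11))² = (108 + (-2 - 1*11)/11)² = (108 + (-2 - 11)/11)² = (108 + (1/11)*(-13))² = (108 - 13/11)² = (1175/11)² = 1380625/121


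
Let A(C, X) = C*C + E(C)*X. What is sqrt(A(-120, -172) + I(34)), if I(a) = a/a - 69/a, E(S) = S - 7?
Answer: sqrt(41896874)/34 ≈ 190.38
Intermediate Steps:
E(S) = -7 + S
I(a) = 1 - 69/a
A(C, X) = C**2 + X*(-7 + C) (A(C, X) = C*C + (-7 + C)*X = C**2 + X*(-7 + C))
sqrt(A(-120, -172) + I(34)) = sqrt(((-120)**2 - 172*(-7 - 120)) + (-69 + 34)/34) = sqrt((14400 - 172*(-127)) + (1/34)*(-35)) = sqrt((14400 + 21844) - 35/34) = sqrt(36244 - 35/34) = sqrt(1232261/34) = sqrt(41896874)/34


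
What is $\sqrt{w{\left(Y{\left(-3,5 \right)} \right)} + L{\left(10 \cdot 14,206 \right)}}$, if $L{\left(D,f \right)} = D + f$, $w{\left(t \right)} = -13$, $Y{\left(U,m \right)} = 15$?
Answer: $3 \sqrt{37} \approx 18.248$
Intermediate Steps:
$\sqrt{w{\left(Y{\left(-3,5 \right)} \right)} + L{\left(10 \cdot 14,206 \right)}} = \sqrt{-13 + \left(10 \cdot 14 + 206\right)} = \sqrt{-13 + \left(140 + 206\right)} = \sqrt{-13 + 346} = \sqrt{333} = 3 \sqrt{37}$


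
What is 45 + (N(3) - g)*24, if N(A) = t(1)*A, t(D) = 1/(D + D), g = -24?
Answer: 657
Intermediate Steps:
t(D) = 1/(2*D)
N(A) = A/2 (N(A) = ((½)/1)*A = ((½)*1)*A = A/2)
45 + (N(3) - g)*24 = 45 + ((½)*3 - 1*(-24))*24 = 45 + (3/2 + 24)*24 = 45 + (51/2)*24 = 45 + 612 = 657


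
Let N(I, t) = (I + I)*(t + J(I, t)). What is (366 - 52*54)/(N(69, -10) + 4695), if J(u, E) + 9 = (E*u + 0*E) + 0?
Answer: 814/31049 ≈ 0.026217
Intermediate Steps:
J(u, E) = -9 + E*u (J(u, E) = -9 + ((E*u + 0*E) + 0) = -9 + ((E*u + 0) + 0) = -9 + (E*u + 0) = -9 + E*u)
N(I, t) = 2*I*(-9 + t + I*t) (N(I, t) = (I + I)*(t + (-9 + t*I)) = (2*I)*(t + (-9 + I*t)) = (2*I)*(-9 + t + I*t) = 2*I*(-9 + t + I*t))
(366 - 52*54)/(N(69, -10) + 4695) = (366 - 52*54)/(2*69*(-9 - 10 + 69*(-10)) + 4695) = (366 - 2808)/(2*69*(-9 - 10 - 690) + 4695) = -2442/(2*69*(-709) + 4695) = -2442/(-97842 + 4695) = -2442/(-93147) = -2442*(-1/93147) = 814/31049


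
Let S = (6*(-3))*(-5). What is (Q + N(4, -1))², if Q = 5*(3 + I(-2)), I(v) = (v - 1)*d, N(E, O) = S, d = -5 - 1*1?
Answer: 38025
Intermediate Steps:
d = -6 (d = -5 - 1 = -6)
S = 90 (S = -18*(-5) = 90)
N(E, O) = 90
I(v) = 6 - 6*v (I(v) = (v - 1)*(-6) = (-1 + v)*(-6) = 6 - 6*v)
Q = 105 (Q = 5*(3 + (6 - 6*(-2))) = 5*(3 + (6 + 12)) = 5*(3 + 18) = 5*21 = 105)
(Q + N(4, -1))² = (105 + 90)² = 195² = 38025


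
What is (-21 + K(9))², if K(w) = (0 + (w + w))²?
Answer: 91809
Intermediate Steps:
K(w) = 4*w² (K(w) = (0 + 2*w)² = (2*w)² = 4*w²)
(-21 + K(9))² = (-21 + 4*9²)² = (-21 + 4*81)² = (-21 + 324)² = 303² = 91809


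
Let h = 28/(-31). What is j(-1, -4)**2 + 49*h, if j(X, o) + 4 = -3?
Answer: 147/31 ≈ 4.7419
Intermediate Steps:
j(X, o) = -7 (j(X, o) = -4 - 3 = -7)
h = -28/31 (h = 28*(-1/31) = -28/31 ≈ -0.90323)
j(-1, -4)**2 + 49*h = (-7)**2 + 49*(-28/31) = 49 - 1372/31 = 147/31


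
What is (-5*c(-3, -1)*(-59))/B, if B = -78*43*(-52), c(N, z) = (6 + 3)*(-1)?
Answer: -885/58136 ≈ -0.015223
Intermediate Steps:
c(N, z) = -9 (c(N, z) = 9*(-1) = -9)
B = 174408 (B = -3354*(-52) = 174408)
(-5*c(-3, -1)*(-59))/B = (-5*(-9)*(-59))/174408 = (45*(-59))*(1/174408) = -2655*1/174408 = -885/58136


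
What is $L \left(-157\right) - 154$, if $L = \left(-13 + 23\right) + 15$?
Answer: $-4079$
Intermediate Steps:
$L = 25$ ($L = 10 + 15 = 25$)
$L \left(-157\right) - 154 = 25 \left(-157\right) - 154 = -3925 - 154 = -4079$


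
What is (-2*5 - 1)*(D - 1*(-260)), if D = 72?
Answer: -3652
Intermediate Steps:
(-2*5 - 1)*(D - 1*(-260)) = (-2*5 - 1)*(72 - 1*(-260)) = (-10 - 1)*(72 + 260) = -11*332 = -3652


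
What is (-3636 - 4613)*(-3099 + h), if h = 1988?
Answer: 9164639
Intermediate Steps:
(-3636 - 4613)*(-3099 + h) = (-3636 - 4613)*(-3099 + 1988) = -8249*(-1111) = 9164639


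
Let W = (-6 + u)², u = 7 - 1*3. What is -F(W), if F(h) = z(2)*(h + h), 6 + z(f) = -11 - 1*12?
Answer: 232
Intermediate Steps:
z(f) = -29 (z(f) = -6 + (-11 - 1*12) = -6 + (-11 - 12) = -6 - 23 = -29)
u = 4 (u = 7 - 3 = 4)
W = 4 (W = (-6 + 4)² = (-2)² = 4)
F(h) = -58*h (F(h) = -29*(h + h) = -58*h)
-F(W) = -(-58)*4 = -1*(-232) = 232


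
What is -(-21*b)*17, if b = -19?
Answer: -6783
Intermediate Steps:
-(-21*b)*17 = -(-21*(-19))*17 = -399*17 = -1*6783 = -6783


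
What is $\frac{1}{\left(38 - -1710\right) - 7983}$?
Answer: $- \frac{1}{6235} \approx -0.00016038$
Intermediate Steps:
$\frac{1}{\left(38 - -1710\right) - 7983} = \frac{1}{\left(38 + 1710\right) - 7983} = \frac{1}{1748 - 7983} = \frac{1}{-6235} = - \frac{1}{6235}$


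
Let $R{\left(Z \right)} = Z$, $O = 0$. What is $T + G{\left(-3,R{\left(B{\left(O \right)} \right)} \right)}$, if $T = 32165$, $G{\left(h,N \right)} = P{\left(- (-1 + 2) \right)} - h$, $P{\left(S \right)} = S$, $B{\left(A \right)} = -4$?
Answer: $32167$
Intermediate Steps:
$G{\left(h,N \right)} = -1 - h$ ($G{\left(h,N \right)} = - (-1 + 2) - h = \left(-1\right) 1 - h = -1 - h$)
$T + G{\left(-3,R{\left(B{\left(O \right)} \right)} \right)} = 32165 - -2 = 32165 + \left(-1 + 3\right) = 32165 + 2 = 32167$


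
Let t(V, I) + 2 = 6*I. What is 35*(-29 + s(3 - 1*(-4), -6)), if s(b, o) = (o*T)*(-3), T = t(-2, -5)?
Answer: -21175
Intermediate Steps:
t(V, I) = -2 + 6*I
T = -32 (T = -2 + 6*(-5) = -2 - 30 = -32)
s(b, o) = 96*o (s(b, o) = (o*(-32))*(-3) = -32*o*(-3) = 96*o)
35*(-29 + s(3 - 1*(-4), -6)) = 35*(-29 + 96*(-6)) = 35*(-29 - 576) = 35*(-605) = -21175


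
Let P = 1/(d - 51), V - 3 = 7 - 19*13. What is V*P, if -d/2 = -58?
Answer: -237/65 ≈ -3.6462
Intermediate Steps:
V = -237 (V = 3 + (7 - 19*13) = 3 + (7 - 247) = 3 - 240 = -237)
d = 116 (d = -2*(-58) = 116)
P = 1/65 (P = 1/(116 - 51) = 1/65 ≈ 0.015385)
V*P = -237*1/65 = -237/65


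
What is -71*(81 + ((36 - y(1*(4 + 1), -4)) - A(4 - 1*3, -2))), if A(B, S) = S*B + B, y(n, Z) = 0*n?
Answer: -8378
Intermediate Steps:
y(n, Z) = 0
A(B, S) = B + B*S (A(B, S) = B*S + B = B + B*S)
-71*(81 + ((36 - y(1*(4 + 1), -4)) - A(4 - 1*3, -2))) = -71*(81 + ((36 - 1*0) - (4 - 1*3)*(1 - 2))) = -71*(81 + ((36 + 0) - (4 - 3)*(-1))) = -71*(81 + (36 - (-1))) = -71*(81 + (36 - 1*(-1))) = -71*(81 + (36 + 1)) = -71*(81 + 37) = -71*118 = -8378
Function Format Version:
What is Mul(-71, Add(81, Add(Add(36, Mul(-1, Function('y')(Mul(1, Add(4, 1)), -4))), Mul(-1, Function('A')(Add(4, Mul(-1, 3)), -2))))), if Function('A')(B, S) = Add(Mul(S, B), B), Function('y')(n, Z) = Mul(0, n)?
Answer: -8378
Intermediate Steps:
Function('y')(n, Z) = 0
Function('A')(B, S) = Add(B, Mul(B, S)) (Function('A')(B, S) = Add(Mul(B, S), B) = Add(B, Mul(B, S)))
Mul(-71, Add(81, Add(Add(36, Mul(-1, Function('y')(Mul(1, Add(4, 1)), -4))), Mul(-1, Function('A')(Add(4, Mul(-1, 3)), -2))))) = Mul(-71, Add(81, Add(Add(36, Mul(-1, 0)), Mul(-1, Mul(Add(4, Mul(-1, 3)), Add(1, -2)))))) = Mul(-71, Add(81, Add(Add(36, 0), Mul(-1, Mul(Add(4, -3), -1))))) = Mul(-71, Add(81, Add(36, Mul(-1, Mul(1, -1))))) = Mul(-71, Add(81, Add(36, Mul(-1, -1)))) = Mul(-71, Add(81, Add(36, 1))) = Mul(-71, Add(81, 37)) = Mul(-71, 118) = -8378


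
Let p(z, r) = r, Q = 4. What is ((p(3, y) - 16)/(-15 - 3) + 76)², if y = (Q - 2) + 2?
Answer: 52900/9 ≈ 5877.8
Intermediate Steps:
y = 4 (y = (4 - 2) + 2 = 2 + 2 = 4)
((p(3, y) - 16)/(-15 - 3) + 76)² = ((4 - 16)/(-15 - 3) + 76)² = (-12/(-18) + 76)² = (-12*(-1/18) + 76)² = (⅔ + 76)² = (230/3)² = 52900/9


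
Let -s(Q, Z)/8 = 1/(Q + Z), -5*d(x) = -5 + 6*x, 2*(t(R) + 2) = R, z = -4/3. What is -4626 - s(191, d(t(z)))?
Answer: -564367/122 ≈ -4626.0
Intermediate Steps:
z = -4/3 (z = -4*1/3 = -4/3 ≈ -1.3333)
t(R) = -2 + R/2
d(x) = 1 - 6*x/5 (d(x) = -(-5 + 6*x)/5 = 1 - 6*x/5)
s(Q, Z) = -8/(Q + Z)
-4626 - s(191, d(t(z))) = -4626 - (-8)/(191 + (1 - 6*(-2 + (1/2)*(-4/3))/5)) = -4626 - (-8)/(191 + (1 - 6*(-2 - 2/3)/5)) = -4626 - (-8)/(191 + (1 - 6/5*(-8/3))) = -4626 - (-8)/(191 + (1 + 16/5)) = -4626 - (-8)/(191 + 21/5) = -4626 - (-8)/976/5 = -4626 - (-8)*5/976 = -4626 - 1*(-5/122) = -4626 + 5/122 = -564367/122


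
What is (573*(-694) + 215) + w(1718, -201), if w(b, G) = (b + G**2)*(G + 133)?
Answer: -3261539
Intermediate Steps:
w(b, G) = (133 + G)*(b + G**2) (w(b, G) = (b + G**2)*(133 + G) = (133 + G)*(b + G**2))
(573*(-694) + 215) + w(1718, -201) = (573*(-694) + 215) + ((-201)**3 + 133*1718 + 133*(-201)**2 - 201*1718) = (-397662 + 215) + (-8120601 + 228494 + 133*40401 - 345318) = -397447 + (-8120601 + 228494 + 5373333 - 345318) = -397447 - 2864092 = -3261539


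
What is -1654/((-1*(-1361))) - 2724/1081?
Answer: -5495338/1471241 ≈ -3.7352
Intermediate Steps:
-1654/((-1*(-1361))) - 2724/1081 = -1654/1361 - 2724*1/1081 = -1654*1/1361 - 2724/1081 = -1654/1361 - 2724/1081 = -5495338/1471241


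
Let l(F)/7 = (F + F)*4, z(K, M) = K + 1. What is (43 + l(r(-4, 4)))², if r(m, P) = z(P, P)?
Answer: 104329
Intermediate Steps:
z(K, M) = 1 + K
r(m, P) = 1 + P
l(F) = 56*F (l(F) = 7*((F + F)*4) = 7*((2*F)*4) = 7*(8*F) = 56*F)
(43 + l(r(-4, 4)))² = (43 + 56*(1 + 4))² = (43 + 56*5)² = (43 + 280)² = 323² = 104329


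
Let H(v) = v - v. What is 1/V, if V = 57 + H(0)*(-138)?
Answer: 1/57 ≈ 0.017544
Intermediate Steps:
H(v) = 0
V = 57 (V = 57 + 0*(-138) = 57 + 0 = 57)
1/V = 1/57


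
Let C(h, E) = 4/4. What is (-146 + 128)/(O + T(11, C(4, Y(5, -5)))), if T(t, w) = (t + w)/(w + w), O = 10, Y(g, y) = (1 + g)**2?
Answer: -9/8 ≈ -1.1250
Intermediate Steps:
C(h, E) = 1 (C(h, E) = 4*(1/4) = 1)
T(t, w) = (t + w)/(2*w) (T(t, w) = (t + w)/((2*w)) = (t + w)*(1/(2*w)) = (t + w)/(2*w))
(-146 + 128)/(O + T(11, C(4, Y(5, -5)))) = (-146 + 128)/(10 + (1/2)*(11 + 1)/1) = -18/(10 + (1/2)*1*12) = -18/(10 + 6) = -18/16 = -18*1/16 = -9/8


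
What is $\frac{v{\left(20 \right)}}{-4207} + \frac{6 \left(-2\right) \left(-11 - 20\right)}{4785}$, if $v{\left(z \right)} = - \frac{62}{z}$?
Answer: $\frac{210645}{2684066} \approx 0.07848$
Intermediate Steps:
$\frac{v{\left(20 \right)}}{-4207} + \frac{6 \left(-2\right) \left(-11 - 20\right)}{4785} = \frac{\left(-62\right) \frac{1}{20}}{-4207} + \frac{6 \left(-2\right) \left(-11 - 20\right)}{4785} = \left(-62\right) \frac{1}{20} \left(- \frac{1}{4207}\right) + \left(-12\right) \left(-31\right) \frac{1}{4785} = \left(- \frac{31}{10}\right) \left(- \frac{1}{4207}\right) + 372 \cdot \frac{1}{4785} = \frac{31}{42070} + \frac{124}{1595} = \frac{210645}{2684066}$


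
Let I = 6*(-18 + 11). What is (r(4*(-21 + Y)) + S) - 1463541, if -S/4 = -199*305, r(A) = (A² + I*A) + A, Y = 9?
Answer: -1216489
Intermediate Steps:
I = -42 (I = 6*(-7) = -42)
r(A) = A² - 41*A (r(A) = (A² - 42*A) + A = A² - 41*A)
S = 242780 (S = -(-796)*305 = -4*(-60695) = 242780)
(r(4*(-21 + Y)) + S) - 1463541 = ((4*(-21 + 9))*(-41 + 4*(-21 + 9)) + 242780) - 1463541 = ((4*(-12))*(-41 + 4*(-12)) + 242780) - 1463541 = (-48*(-41 - 48) + 242780) - 1463541 = (-48*(-89) + 242780) - 1463541 = (4272 + 242780) - 1463541 = 247052 - 1463541 = -1216489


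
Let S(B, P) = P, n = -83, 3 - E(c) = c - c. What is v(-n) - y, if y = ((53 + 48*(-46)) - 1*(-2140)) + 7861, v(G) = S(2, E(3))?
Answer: -7843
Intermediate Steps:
E(c) = 3 (E(c) = 3 - (c - c) = 3 - 1*0 = 3 + 0 = 3)
v(G) = 3
y = 7846 (y = ((53 - 2208) + 2140) + 7861 = (-2155 + 2140) + 7861 = -15 + 7861 = 7846)
v(-n) - y = 3 - 1*7846 = 3 - 7846 = -7843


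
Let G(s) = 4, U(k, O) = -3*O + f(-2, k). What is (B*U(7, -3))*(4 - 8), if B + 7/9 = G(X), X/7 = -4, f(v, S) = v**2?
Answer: -1508/9 ≈ -167.56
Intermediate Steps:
U(k, O) = 4 - 3*O (U(k, O) = -3*O + (-2)**2 = -3*O + 4 = 4 - 3*O)
X = -28 (X = 7*(-4) = -28)
B = 29/9 (B = -7/9 + 4 = 29/9 ≈ 3.2222)
(B*U(7, -3))*(4 - 8) = (29*(4 - 3*(-3))/9)*(4 - 8) = (29*(4 + 9)/9)*(-4) = ((29/9)*13)*(-4) = (377/9)*(-4) = -1508/9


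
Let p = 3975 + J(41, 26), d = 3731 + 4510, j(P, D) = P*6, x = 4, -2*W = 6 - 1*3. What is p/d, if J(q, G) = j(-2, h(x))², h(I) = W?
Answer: 1373/2747 ≈ 0.49982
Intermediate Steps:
W = -3/2 (W = -(6 - 1*3)/2 = -(6 - 3)/2 = -½*3 = -3/2 ≈ -1.5000)
h(I) = -3/2
j(P, D) = 6*P
d = 8241
J(q, G) = 144 (J(q, G) = (6*(-2))² = (-12)² = 144)
p = 4119 (p = 3975 + 144 = 4119)
p/d = 4119/8241 = 4119*(1/8241) = 1373/2747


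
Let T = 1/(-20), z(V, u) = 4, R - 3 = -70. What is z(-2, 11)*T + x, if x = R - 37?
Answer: -521/5 ≈ -104.20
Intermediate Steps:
R = -67 (R = 3 - 70 = -67)
x = -104 (x = -67 - 37 = -104)
T = -1/20 ≈ -0.050000
z(-2, 11)*T + x = 4*(-1/20) - 104 = -⅕ - 104 = -521/5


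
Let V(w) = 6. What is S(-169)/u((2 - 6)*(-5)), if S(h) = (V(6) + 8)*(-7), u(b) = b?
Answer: -49/10 ≈ -4.9000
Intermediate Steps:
S(h) = -98 (S(h) = (6 + 8)*(-7) = 14*(-7) = -98)
S(-169)/u((2 - 6)*(-5)) = -98*(-1/(5*(2 - 6))) = -98/((-4*(-5))) = -98/20 = -98*1/20 = -49/10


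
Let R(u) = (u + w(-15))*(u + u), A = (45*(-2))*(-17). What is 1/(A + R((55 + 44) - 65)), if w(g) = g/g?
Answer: 1/3910 ≈ 0.00025575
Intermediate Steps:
A = 1530 (A = -90*(-17) = 1530)
w(g) = 1
R(u) = 2*u*(1 + u) (R(u) = (u + 1)*(u + u) = (1 + u)*(2*u) = 2*u*(1 + u))
1/(A + R((55 + 44) - 65)) = 1/(1530 + 2*((55 + 44) - 65)*(1 + ((55 + 44) - 65))) = 1/(1530 + 2*(99 - 65)*(1 + (99 - 65))) = 1/(1530 + 2*34*(1 + 34)) = 1/(1530 + 2*34*35) = 1/(1530 + 2380) = 1/3910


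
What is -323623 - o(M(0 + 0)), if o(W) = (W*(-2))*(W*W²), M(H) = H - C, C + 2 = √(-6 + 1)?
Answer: -323781 + 16*I*√5 ≈ -3.2378e+5 + 35.777*I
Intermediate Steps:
C = -2 + I*√5 (C = -2 + √(-6 + 1) = -2 + √(-5) = -2 + I*√5 ≈ -2.0 + 2.2361*I)
M(H) = 2 + H - I*√5 (M(H) = H - (-2 + I*√5) = H + (2 - I*√5) = 2 + H - I*√5)
o(W) = -2*W⁴ (o(W) = (-2*W)*W³ = -2*W⁴)
-323623 - o(M(0 + 0)) = -323623 - (-2)*(2 + (0 + 0) - I*√5)⁴ = -323623 - (-2)*(2 + 0 - I*√5)⁴ = -323623 - (-2)*(2 - I*√5)⁴ = -323623 + 2*(2 - I*√5)⁴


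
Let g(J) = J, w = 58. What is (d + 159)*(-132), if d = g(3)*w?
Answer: -43956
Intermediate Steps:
d = 174 (d = 3*58 = 174)
(d + 159)*(-132) = (174 + 159)*(-132) = 333*(-132) = -43956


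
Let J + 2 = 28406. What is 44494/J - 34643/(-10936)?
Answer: 367646539/77656536 ≈ 4.7343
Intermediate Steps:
J = 28404 (J = -2 + 28406 = 28404)
44494/J - 34643/(-10936) = 44494/28404 - 34643/(-10936) = 44494*(1/28404) - 34643*(-1/10936) = 22247/14202 + 34643/10936 = 367646539/77656536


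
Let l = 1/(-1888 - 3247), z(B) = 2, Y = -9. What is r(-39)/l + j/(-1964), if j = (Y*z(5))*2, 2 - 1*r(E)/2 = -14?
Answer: -80681111/491 ≈ -1.6432e+5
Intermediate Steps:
r(E) = 32 (r(E) = 4 - 2*(-14) = 4 + 28 = 32)
l = -1/5135 (l = 1/(-5135) = -1/5135 ≈ -0.00019474)
j = -36 (j = -9*2*2 = -18*2 = -36)
r(-39)/l + j/(-1964) = 32/(-1/5135) - 36/(-1964) = 32*(-5135) - 36*(-1/1964) = -164320 + 9/491 = -80681111/491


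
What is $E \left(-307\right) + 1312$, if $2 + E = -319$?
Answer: $99859$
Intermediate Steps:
$E = -321$ ($E = -2 - 319 = -321$)
$E \left(-307\right) + 1312 = \left(-321\right) \left(-307\right) + 1312 = 98547 + 1312 = 99859$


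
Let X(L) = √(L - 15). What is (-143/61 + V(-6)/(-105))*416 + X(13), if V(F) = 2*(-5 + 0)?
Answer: -1198496/1281 + I*√2 ≈ -935.59 + 1.4142*I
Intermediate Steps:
V(F) = -10 (V(F) = 2*(-5) = -10)
X(L) = √(-15 + L)
(-143/61 + V(-6)/(-105))*416 + X(13) = (-143/61 - 10/(-105))*416 + √(-15 + 13) = (-143*1/61 - 10*(-1/105))*416 + √(-2) = (-143/61 + 2/21)*416 + I*√2 = -2881/1281*416 + I*√2 = -1198496/1281 + I*√2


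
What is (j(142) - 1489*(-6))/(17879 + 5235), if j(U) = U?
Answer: 4538/11557 ≈ 0.39266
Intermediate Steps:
(j(142) - 1489*(-6))/(17879 + 5235) = (142 - 1489*(-6))/(17879 + 5235) = (142 + 8934)/23114 = 9076*(1/23114) = 4538/11557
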